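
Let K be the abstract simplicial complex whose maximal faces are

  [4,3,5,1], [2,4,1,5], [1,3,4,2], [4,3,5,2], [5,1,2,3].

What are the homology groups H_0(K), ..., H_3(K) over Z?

Order the vertices as 1 < 2 < 3 < 4 < 5. Listing each simplex with vertices in this order, K has dimension 3 with simplices:

  0-simplices (5): [1], [2], [3], [4], [5]
  1-simplices (10): [1,2], [1,3], [1,4], [1,5], [2,3], [2,4], [2,5], [3,4], [3,5], [4,5]
  2-simplices (10): [1,2,3], [1,2,4], [1,2,5], [1,3,4], [1,3,5], [1,4,5], [2,3,4], [2,3,5], [2,4,5], [3,4,5]
  3-simplices (5): [1,2,3,4], [1,2,3,5], [1,2,4,5], [1,3,4,5], [2,3,4,5]

so the chain groups are C_0 ≅ Z^5, C_1 ≅ Z^10, C_2 ≅ Z^10, C_3 ≅ Z^5.

∂_1: C_1 → C_0 is given by ∂[p,q] = [q] − [p].
This gives a 5×10 integer matrix of rank 4; reducing to Smith normal form yields diagonal entries (1,1,1,1).

∂_2: C_2 → C_1 sends each 2-simplex [p,q,r] to [q,r] − [p,r] + [p,q]. For instance
  ∂[3,4,5] = [4,5] − [3,5] + [3,4],
  ∂[2,4,5] = [4,5] − [2,5] + [2,4].
The resulting 10×10 matrix has rank 6, and its Smith normal form has invariant factors (1,1,1,1,1,1).

The boundary map ∂_3: C_3 → C_2 sends each 3-simplex σ to the alternating sum Σ_i (−1)^i (σ with its i-th vertex removed). For instance
  ∂[1,2,4,5] = [2,4,5] − [1,4,5] + [1,2,5] − [1,2,4],
  ∂[2,3,4,5] = [3,4,5] − [2,4,5] + [2,3,5] − [2,3,4].
The 10×5 boundary matrix has rank 4 and Smith normal form diag(1,1,1,1).

Computing H_k = (kernel of ∂_k) / (image of ∂_{k+1}):

  H_0: rank C_0 − rank ∂_1 = 5 − 4 = 1, and the invariant factors of ∂_1 are all 1, so H_0 = Z.
  H_1: rank ker ∂_1 − rank ∂_2 = (10 − 4) − 6 = 0, and the invariant factors of ∂_2 are all 1, so H_1 = 0.
  H_2: rank ker ∂_2 − rank ∂_3 = (10 − 6) − 4 = 0, and the invariant factors of ∂_3 are all 1, so H_2 = 0.
  H_3: rank ker ∂_3 − rank ∂_4 = (5 − 4) − 0 = 1, and there is no ∂_4, so H_3 = Z.

H_0 = Z,  H_1 = 0,  H_2 = 0,  H_3 = Z.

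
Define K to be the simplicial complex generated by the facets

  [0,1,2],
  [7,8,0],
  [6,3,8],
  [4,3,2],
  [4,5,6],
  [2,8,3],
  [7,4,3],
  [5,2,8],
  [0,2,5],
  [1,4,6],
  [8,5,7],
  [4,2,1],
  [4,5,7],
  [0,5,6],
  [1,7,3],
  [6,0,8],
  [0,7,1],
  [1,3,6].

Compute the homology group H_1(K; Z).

H_1 ≅ Z ⊕ Z_2.

We work with the vertex ordering 0 < 1 < 2 < 3 < 4 < 5 < 6 < 7 < 8. The simplices of K, each written with vertices in increasing order, are:

  0-simplices (9): [0], [1], [2], [3], [4], [5], [6], [7], [8]
  1-simplices (27): (27 of them)
  2-simplices (18): [0,1,2], [0,1,7], [0,2,5], [0,5,6], [0,6,8], [0,7,8], [1,2,4], [1,3,6], [1,3,7], [1,4,6], [2,3,4], [2,3,8], [2,5,8], [3,4,7], [3,6,8], [4,5,6], [4,5,7], [5,7,8]

Hence C_0 ≅ Z^9, C_1 ≅ Z^27, C_2 ≅ Z^18.

The boundary map ∂_1: C_1 → C_0 is given by ∂[p,q] = [q] − [p]. For instance
  ∂[0,7] = [7] − [0].
The resulting 9×27 matrix has rank 8, and its Smith normal form has invariant factors (1,1,1,1,1,1,1,1).

The boundary map ∂_2: C_2 → C_1 maps a triangle to the signed sum of its edges. For instance
  ∂[3,4,7] = [4,7] − [3,7] + [3,4],
  ∂[3,6,8] = [6,8] − [3,8] + [3,6].
As a 27×18 matrix over Z this has rank 18, with invariant factors (1,1,1,1,1,1,1,1,1,1,1,1,1,1,1,1,1,2).

Now H_k = ker ∂_k / im ∂_{k+1}, so:

  H_1: rank ker ∂_1 − rank ∂_2 = (27 − 8) − 18 = 1, and ∂_2 has invariant factor 2 > 1, so H_1 ≅ Z ⊕ Z_2.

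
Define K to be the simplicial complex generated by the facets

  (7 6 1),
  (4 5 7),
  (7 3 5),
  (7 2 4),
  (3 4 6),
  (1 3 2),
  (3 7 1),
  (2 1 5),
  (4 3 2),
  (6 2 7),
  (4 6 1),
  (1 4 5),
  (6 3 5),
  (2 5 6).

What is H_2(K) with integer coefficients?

Take the total order 1 < 2 < 3 < 4 < 5 < 6 < 7 on the vertex set. Then K (dimension 2) consists of the simplices:

  0-simplices (7): [1], [2], [3], [4], [5], [6], [7]
  1-simplices (21): [1,2], [1,3], [1,4], [1,5], [1,6], [1,7], [2,3], [2,4], [2,5], [2,6], [2,7], [3,4], [3,5], [3,6], [3,7], [4,5], [4,6], [4,7], [5,6], [5,7], [6,7]
  2-simplices (14): [1,2,3], [1,2,5], [1,3,7], [1,4,5], [1,4,6], [1,6,7], [2,3,4], [2,4,7], [2,5,6], [2,6,7], [3,4,6], [3,5,6], [3,5,7], [4,5,7]

so the chain groups are C_0 ≅ Z^7, C_1 ≅ Z^21, C_2 ≅ Z^14.

The boundary map ∂_1: C_1 → C_0 maps an edge to its endpoints' difference, ∂[p,q] = q − p. For instance
  ∂[2,4] = [4] − [2].
This gives a 7×21 integer matrix of rank 6; reducing to Smith normal form yields diagonal entries (1,1,1,1,1,1).

∂_2: C_2 → C_1 sends each 2-simplex [p,q,r] to [q,r] − [p,r] + [p,q]. For instance
  ∂[1,2,5] = [2,5] − [1,5] + [1,2],
  ∂[1,2,3] = [2,3] − [1,3] + [1,2].
This gives a 21×14 integer matrix of rank 13; reducing to Smith normal form yields diagonal entries (1,1,1,1,1,1,1,1,1,1,1,1,1).

Computing H_k = (kernel of ∂_k) / (image of ∂_{k+1}):

  H_2: rank ker ∂_2 − rank ∂_3 = (14 − 13) − 0 = 1, and there is no ∂_3, so H_2 ≅ Z.

H_2 = Z.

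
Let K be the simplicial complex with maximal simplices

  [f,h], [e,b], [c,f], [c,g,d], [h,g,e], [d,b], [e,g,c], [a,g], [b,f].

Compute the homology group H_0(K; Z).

Order the vertices as a < b < c < d < e < f < g < h. Listing each simplex with vertices in this order, K has dimension 2 with simplices:

  0-simplices (8): a, b, c, d, e, f, g, h
  1-simplices (13): ag, bd, be, bf, cd, ce, cf, cg, dg, eg, eh, fh, gh
  2-simplices (3): cdg, ceg, egh

giving chain groups C_0 ≅ Z^8, C_1 ≅ Z^13, C_2 ≅ Z^3.

The boundary map ∂_1: C_1 → C_0 sends each edge [p,q] (with p < q) to q − p. For instance
  ∂ag = g − a.
The 8×13 boundary matrix has rank 7 and Smith normal form diag(1,1,1,1,1,1,1).

The boundary map ∂_2: C_2 → C_1 acts by ∂[p,q,r] = [q,r] − [p,r] + [p,q]. For instance
  ∂ceg = eg − cg + ce,
  ∂egh = gh − eh + eg.
The resulting 13×3 matrix has rank 3, and its Smith normal form has invariant factors (1,1,1).

From H_k ≅ ker(∂_k) / im(∂_{k+1}) we obtain:

  H_0: rank C_0 − rank ∂_1 = 8 − 7 = 1, and the invariant factors of ∂_1 are all 1, so H_0 = Z.

H_0 = Z.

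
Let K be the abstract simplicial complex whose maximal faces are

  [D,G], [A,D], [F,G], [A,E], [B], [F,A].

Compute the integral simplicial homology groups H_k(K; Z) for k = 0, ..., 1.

Take the total order A < B < D < E < F < G on the vertex set. Then K (dimension 1) consists of the simplices:

  0-simplices (6): A, B, D, E, F, G
  1-simplices (5): AD, AE, AF, DG, FG

giving chain groups C_0 ≅ Z^6, C_1 ≅ Z^5.

Boundary ∂_1: C_1 → C_0 sends each edge [p,q] (with p < q) to q − p.
This gives a 6×5 integer matrix of rank 4; reducing to Smith normal form yields diagonal entries (1,1,1,1).

Reading off H_k = ker ∂_k / im ∂_{k+1}:

  H_0: rank C_0 − rank ∂_1 = 6 − 4 = 2, and the invariant factors of ∂_1 are all 1, so H_0 ≅ Z^2.
  H_1: rank ker ∂_1 − rank ∂_2 = (5 − 4) − 0 = 1, and there is no ∂_2, so H_1 ≅ Z.

H_0 = Z^2,  H_1 = Z.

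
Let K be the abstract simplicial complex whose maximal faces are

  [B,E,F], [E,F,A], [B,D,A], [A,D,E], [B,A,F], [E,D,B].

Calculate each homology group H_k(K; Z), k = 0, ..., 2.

H_0 ≅ Z,  H_1 = 0,  H_2 ≅ Z.

K has 5 vertices, 9 edges, 6 triangles.
rank ∂_0 = 0, rank ∂_1 = 4 ⇒ b_0 = 5 − 0 − 4 = 1; all invariant factors of ∂_1 are 1 so no torsion. So H_0 ≅ Z.
rank ∂_1 = 4, rank ∂_2 = 5 ⇒ b_1 = 9 − 4 − 5 = 0; all invariant factors of ∂_2 are 1 so no torsion. So H_1 ≅ 0.
rank ∂_2 = 5, rank ∂_3 = 0 ⇒ b_2 = 6 − 5 − 0 = 1. So H_2 ≅ Z.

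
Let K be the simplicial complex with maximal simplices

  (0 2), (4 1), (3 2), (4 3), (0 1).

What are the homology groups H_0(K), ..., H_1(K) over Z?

We work with the vertex ordering 0 < 1 < 2 < 3 < 4. The simplices of K, each written with vertices in increasing order, are:

  0-simplices (5): [0], [1], [2], [3], [4]
  1-simplices (5): [0,1], [0,2], [1,4], [2,3], [3,4]

so the chain groups are C_0 ≅ Z^5, C_1 ≅ Z^5.

∂_1: C_1 → C_0 sends each edge [p,q] (with p < q) to q − p.
The 5×5 boundary matrix has rank 4 and Smith normal form diag(1,1,1,1).

Reading off H_k = ker ∂_k / im ∂_{k+1}:

  H_0: rank C_0 − rank ∂_1 = 5 − 4 = 1, and the invariant factors of ∂_1 are all 1, so H_0 = Z.
  H_1: rank ker ∂_1 − rank ∂_2 = (5 − 4) − 0 = 1, and there is no ∂_2, so H_1 = Z.

As a check, the Euler characteristic is 5 − 5 = 0, which agrees with 1 − 1 = 0.
(K is a triangulation of the circle S^1.)

H_0 = Z,  H_1 = Z.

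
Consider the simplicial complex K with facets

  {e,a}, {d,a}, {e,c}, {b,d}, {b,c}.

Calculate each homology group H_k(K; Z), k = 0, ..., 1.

We work with the vertex ordering a < b < c < d < e. The simplices of K, each written with vertices in increasing order, are:

  0-simplices (5): a, b, c, d, e
  1-simplices (5): ad, ae, bc, bd, ce

giving chain groups C_0 ≅ Z^5, C_1 ≅ Z^5.

The boundary map ∂_1: C_1 → C_0 maps an edge to its endpoints' difference, ∂[p,q] = q − p. For instance
  ∂ad = d − a.
As a 5×5 matrix over Z this has rank 4, with invariant factors (1,1,1,1).

Now H_k = ker ∂_k / im ∂_{k+1}, so:

  H_0: rank C_0 − rank ∂_1 = 5 − 4 = 1, and the invariant factors of ∂_1 are all 1, so H_0 = Z.
  H_1: rank ker ∂_1 − rank ∂_2 = (5 − 4) − 0 = 1, and there is no ∂_2, so H_1 = Z.

As a check, the Euler characteristic is 5 − 5 = 0, which agrees with 1 − 1 = 0.
(K is a triangulation of the circle S^1.)

H_0 = Z,  H_1 = Z.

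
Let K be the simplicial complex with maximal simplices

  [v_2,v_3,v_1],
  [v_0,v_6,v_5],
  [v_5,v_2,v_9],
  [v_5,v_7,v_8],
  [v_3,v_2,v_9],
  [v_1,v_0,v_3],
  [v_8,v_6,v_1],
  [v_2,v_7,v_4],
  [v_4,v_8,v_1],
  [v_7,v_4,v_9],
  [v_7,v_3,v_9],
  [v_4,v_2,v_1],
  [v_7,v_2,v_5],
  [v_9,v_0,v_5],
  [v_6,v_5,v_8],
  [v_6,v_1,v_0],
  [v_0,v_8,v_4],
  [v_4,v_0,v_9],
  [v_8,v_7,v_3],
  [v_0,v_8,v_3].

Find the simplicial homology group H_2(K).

Fix the vertex order v_0 < v_1 < v_2 < v_3 < v_4 < v_5 < v_6 < v_7 < v_8 < v_9 and write every simplex with vertices in increasing order. Then dim K = 2 and the simplices of K are:

  0-simplices (10): [v_0], [v_1], [v_2], [v_3], [v_4], [v_5], [v_6], [v_7], [v_8], [v_9]
  1-simplices (30): (30 of them)
  2-simplices (20): (20 of them)

giving chain groups C_0 ≅ Z^10, C_1 ≅ Z^30, C_2 ≅ Z^20.

∂_1: C_1 → C_0 maps an edge to its endpoints' difference, ∂[p,q] = q − p. For instance
  ∂[v_7,v_9] = [v_9] − [v_7].
The resulting 10×30 matrix has rank 9, and its Smith normal form has invariant factors (1,1,1,1,1,1,1,1,1).

Boundary ∂_2: C_2 → C_1 maps a triangle to the signed sum of its edges. For instance
  ∂[v_0,v_1,v_3] = [v_1,v_3] − [v_0,v_3] + [v_0,v_1],
  ∂[v_0,v_1,v_6] = [v_1,v_6] − [v_0,v_6] + [v_0,v_1].
The resulting 30×20 matrix has rank 20, and its Smith normal form has invariant factors (1,1,1,1,1,1,1,1,1,1,1,1,1,1,1,1,1,1,1,2).

Reading off H_k = ker ∂_k / im ∂_{k+1}:

  H_2: rank ker ∂_2 − rank ∂_3 = (20 − 20) − 0 = 0, and there is no ∂_3, so H_2 = 0.

H_2 = 0.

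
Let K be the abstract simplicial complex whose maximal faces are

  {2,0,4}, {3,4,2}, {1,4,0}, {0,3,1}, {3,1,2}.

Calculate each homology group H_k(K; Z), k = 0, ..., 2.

Fix the vertex order 0 < 1 < 2 < 3 < 4 and write every simplex with vertices in increasing order. Then dim K = 2 and the simplices of K are:

  0-simplices (5): [0], [1], [2], [3], [4]
  1-simplices (10): [0,1], [0,2], [0,3], [0,4], [1,2], [1,3], [1,4], [2,3], [2,4], [3,4]
  2-simplices (5): [0,1,3], [0,1,4], [0,2,4], [1,2,3], [2,3,4]

giving chain groups C_0 ≅ Z^5, C_1 ≅ Z^10, C_2 ≅ Z^5.

∂_1: C_1 → C_0 maps an edge to its endpoints' difference, ∂[p,q] = q − p. For instance
  ∂[1,3] = [3] − [1].
As a 5×10 matrix over Z this has rank 4, with invariant factors (1,1,1,1).

Boundary ∂_2: C_2 → C_1 sends each 2-simplex [p,q,r] to [q,r] − [p,r] + [p,q]. For instance
  ∂[2,3,4] = [3,4] − [2,4] + [2,3],
  ∂[0,1,4] = [1,4] − [0,4] + [0,1].
The resulting 10×5 matrix has rank 5, and its Smith normal form has invariant factors (1,1,1,1,1).

Now H_k = ker ∂_k / im ∂_{k+1}, so:

  H_0: rank C_0 − rank ∂_1 = 5 − 4 = 1, and the invariant factors of ∂_1 are all 1, so H_0 ≅ Z.
  H_1: rank ker ∂_1 − rank ∂_2 = (10 − 4) − 5 = 1, and the invariant factors of ∂_2 are all 1, so H_1 ≅ Z.
  H_2: rank ker ∂_2 − rank ∂_3 = (5 − 5) − 0 = 0, and there is no ∂_3, so H_2 ≅ 0.

H_0 = Z,  H_1 = Z,  H_2 = 0.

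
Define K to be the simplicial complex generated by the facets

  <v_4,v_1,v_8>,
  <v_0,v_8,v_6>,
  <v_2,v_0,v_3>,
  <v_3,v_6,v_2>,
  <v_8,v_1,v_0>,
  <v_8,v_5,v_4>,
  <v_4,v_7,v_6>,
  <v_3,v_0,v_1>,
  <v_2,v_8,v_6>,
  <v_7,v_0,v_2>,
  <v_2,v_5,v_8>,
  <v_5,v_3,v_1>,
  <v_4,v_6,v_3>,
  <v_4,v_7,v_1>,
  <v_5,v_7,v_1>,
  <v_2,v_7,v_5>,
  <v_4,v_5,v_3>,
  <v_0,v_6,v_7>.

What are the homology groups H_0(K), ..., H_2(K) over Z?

Fix the vertex order v_0 < v_1 < v_2 < v_3 < v_4 < v_5 < v_6 < v_7 < v_8 and write every simplex with vertices in increasing order. Then dim K = 2 and the simplices of K are:

  0-simplices (9): [v_0], [v_1], [v_2], [v_3], [v_4], [v_5], [v_6], [v_7], [v_8]
  1-simplices (27): (27 of them)
  2-simplices (18): (18 of them)

giving chain groups C_0 ≅ Z^9, C_1 ≅ Z^27, C_2 ≅ Z^18.

∂_1: C_1 → C_0 maps an edge to its endpoints' difference, ∂[p,q] = q − p.
This gives a 9×27 integer matrix of rank 8; reducing to Smith normal form yields diagonal entries (1,1,1,1,1,1,1,1).

Boundary ∂_2: C_2 → C_1 acts by ∂[p,q,r] = [q,r] − [p,r] + [p,q]. For instance
  ∂[v_0,v_1,v_3] = [v_1,v_3] − [v_0,v_3] + [v_0,v_1],
  ∂[v_2,v_5,v_8] = [v_5,v_8] − [v_2,v_8] + [v_2,v_5].
This gives a 27×18 integer matrix of rank 18; reducing to Smith normal form yields diagonal entries (1,1,1,1,1,1,1,1,1,1,1,1,1,1,1,1,1,2).

Now H_k = ker ∂_k / im ∂_{k+1}, so:

  H_0: rank C_0 − rank ∂_1 = 9 − 8 = 1, and the invariant factors of ∂_1 are all 1, so H_0 = Z.
  H_1: rank ker ∂_1 − rank ∂_2 = (27 − 8) − 18 = 1, and ∂_2 has invariant factor 2 > 1, so H_1 = Z ⊕ Z/2.
  H_2: rank ker ∂_2 − rank ∂_3 = (18 − 18) − 0 = 0, and there is no ∂_3, so H_2 = 0.

As a check, the Euler characteristic is 9 − 27 + 18 = 0, which agrees with 1 − 1 + 0 = 0.
(K is a triangulation of the Klein bottle.)

H_0 ≅ Z,  H_1 ≅ Z ⊕ Z/2,  H_2 = 0.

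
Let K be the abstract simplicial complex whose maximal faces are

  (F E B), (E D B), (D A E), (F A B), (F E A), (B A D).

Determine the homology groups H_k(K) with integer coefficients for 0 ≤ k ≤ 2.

Order the vertices as A < B < D < E < F. Listing each simplex with vertices in this order, K has dimension 2 with simplices:

  0-simplices (5): A, B, D, E, F
  1-simplices (9): AB, AD, AE, AF, BD, BE, BF, DE, EF
  2-simplices (6): ABD, ABF, ADE, AEF, BDE, BEF

Hence C_0 ≅ Z^5, C_1 ≅ Z^9, C_2 ≅ Z^6.

∂_1: C_1 → C_0 is given by ∂[p,q] = [q] − [p]. For instance
  ∂AD = D − A.
The 5×9 boundary matrix has rank 4 and Smith normal form diag(1,1,1,1).

The boundary map ∂_2: C_2 → C_1 acts by ∂[p,q,r] = [q,r] − [p,r] + [p,q]. For instance
  ∂BEF = EF − BF + BE,
  ∂BDE = DE − BE + BD.
The resulting 9×6 matrix has rank 5, and its Smith normal form has invariant factors (1,1,1,1,1).

Now H_k = ker ∂_k / im ∂_{k+1}, so:

  H_0: rank C_0 − rank ∂_1 = 5 − 4 = 1, and the invariant factors of ∂_1 are all 1, so H_0 = Z.
  H_1: rank ker ∂_1 − rank ∂_2 = (9 − 4) − 5 = 0, and the invariant factors of ∂_2 are all 1, so H_1 = 0.
  H_2: rank ker ∂_2 − rank ∂_3 = (6 − 5) − 0 = 1, and there is no ∂_3, so H_2 = Z.

As a check, the Euler characteristic is 5 − 9 + 6 = 2, which agrees with 1 − 0 + 1 = 2.
(K is a triangulation of the 2-sphere S^2.)

H_0 = Z,  H_1 = 0,  H_2 = Z.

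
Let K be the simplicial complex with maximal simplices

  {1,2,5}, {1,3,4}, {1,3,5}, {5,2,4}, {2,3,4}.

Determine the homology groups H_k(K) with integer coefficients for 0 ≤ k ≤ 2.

H_0 ≅ Z,  H_1 ≅ Z,  H_2 = 0.

We work with the vertex ordering 1 < 2 < 3 < 4 < 5. The simplices of K, each written with vertices in increasing order, are:

  0-simplices (5): [1], [2], [3], [4], [5]
  1-simplices (10): [1,2], [1,3], [1,4], [1,5], [2,3], [2,4], [2,5], [3,4], [3,5], [4,5]
  2-simplices (5): [1,2,5], [1,3,4], [1,3,5], [2,3,4], [2,4,5]

Hence C_0 ≅ Z^5, C_1 ≅ Z^10, C_2 ≅ Z^5.

∂_1: C_1 → C_0 sends each edge [p,q] (with p < q) to q − p. For instance
  ∂[2,5] = [5] − [2].
This gives a 5×10 integer matrix of rank 4; reducing to Smith normal form yields diagonal entries (1,1,1,1).

Boundary ∂_2: C_2 → C_1 sends each 2-simplex [p,q,r] to [q,r] − [p,r] + [p,q]. For instance
  ∂[1,3,5] = [3,5] − [1,5] + [1,3],
  ∂[1,3,4] = [3,4] − [1,4] + [1,3].
The 10×5 boundary matrix has rank 5 and Smith normal form diag(1,1,1,1,1).

Now H_k = ker ∂_k / im ∂_{k+1}, so:

  H_0: rank C_0 − rank ∂_1 = 5 − 4 = 1, and the invariant factors of ∂_1 are all 1, so H_0 = Z.
  H_1: rank ker ∂_1 − rank ∂_2 = (10 − 4) − 5 = 1, and the invariant factors of ∂_2 are all 1, so H_1 = Z.
  H_2: rank ker ∂_2 − rank ∂_3 = (5 − 5) − 0 = 0, and there is no ∂_3, so H_2 = 0.

(K is a triangulation of the Möbius band.)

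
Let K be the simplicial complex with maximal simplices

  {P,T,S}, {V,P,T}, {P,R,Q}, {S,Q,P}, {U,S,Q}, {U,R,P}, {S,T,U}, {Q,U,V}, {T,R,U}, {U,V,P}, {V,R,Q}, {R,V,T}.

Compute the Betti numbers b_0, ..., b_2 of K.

Order the vertices as P < Q < R < S < T < U < V. Listing each simplex with vertices in this order, K has dimension 2 with simplices:

  0-simplices (7): P, Q, R, S, T, U, V
  1-simplices (18): PQ, PR, PS, PT, PU, PV, QR, QS, QU, QV, RT, RU, RV, ST, SU, TU, TV, UV
  2-simplices (12): PQR, PQS, PRU, PST, PTV, PUV, QRV, QSU, QUV, RTU, RTV, STU

giving chain groups C_0 ≅ Z^7, C_1 ≅ Z^18, C_2 ≅ Z^12.

∂_1: C_1 → C_0 is given by ∂[p,q] = [q] − [p]. For instance
  ∂PR = R − P.
As a 7×18 matrix over Z this has rank 6, with invariant factors (1,1,1,1,1,1).

∂_2: C_2 → C_1 acts by ∂[p,q,r] = [q,r] − [p,r] + [p,q]. For instance
  ∂RTV = TV − RV + RT,
  ∂PQS = QS − PS + PQ.
The resulting 18×12 matrix has rank 12, and its Smith normal form has invariant factors (1,1,1,1,1,1,1,1,1,1,1,2).

Now H_k = ker ∂_k / im ∂_{k+1}, so:

  H_0: rank C_0 − rank ∂_1 = 7 − 6 = 1, and the invariant factors of ∂_1 are all 1, so H_0 = Z.
  H_1: rank ker ∂_1 − rank ∂_2 = (18 − 6) − 12 = 0, and ∂_2 has invariant factor 2 > 1, so H_1 = Z/2.
  H_2: rank ker ∂_2 − rank ∂_3 = (12 − 12) − 0 = 0, and there is no ∂_3, so H_2 = 0.

As a check, the Euler characteristic is 7 − 18 + 12 = 1, which agrees with 1 − 0 + 0 = 1.

Hence the Betti numbers are b_0 = 1, b_1 = 0, b_2 = 0.

b_0 = 1, b_1 = 0, b_2 = 0.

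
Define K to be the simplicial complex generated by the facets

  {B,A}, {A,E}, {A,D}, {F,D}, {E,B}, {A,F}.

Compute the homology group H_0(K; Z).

We work with the vertex ordering A < B < D < E < F. The simplices of K, each written with vertices in increasing order, are:

  0-simplices (5): A, B, D, E, F
  1-simplices (6): AB, AD, AE, AF, BE, DF

Hence C_0 ≅ Z^5, C_1 ≅ Z^6.

Boundary ∂_1: C_1 → C_0 maps an edge to its endpoints' difference, ∂[p,q] = q − p.
The resulting 5×6 matrix has rank 4, and its Smith normal form has invariant factors (1,1,1,1).

Now H_k = ker ∂_k / im ∂_{k+1}, so:

  H_0: rank C_0 − rank ∂_1 = 5 − 4 = 1, and the invariant factors of ∂_1 are all 1, so H_0 = Z.

H_0 ≅ Z.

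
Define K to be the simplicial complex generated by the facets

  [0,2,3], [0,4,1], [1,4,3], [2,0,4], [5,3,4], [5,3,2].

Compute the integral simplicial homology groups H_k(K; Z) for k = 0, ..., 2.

H_0 ≅ Z,  H_1 ≅ Z,  H_2 = 0.

Order the vertices as 0 < 1 < 2 < 3 < 4 < 5. Listing each simplex with vertices in this order, K has dimension 2 with simplices:

  0-simplices (6): [0], [1], [2], [3], [4], [5]
  1-simplices (12): [0,1], [0,2], [0,3], [0,4], [1,3], [1,4], [2,3], [2,4], [2,5], [3,4], [3,5], [4,5]
  2-simplices (6): [0,1,4], [0,2,3], [0,2,4], [1,3,4], [2,3,5], [3,4,5]

Hence C_0 ≅ Z^6, C_1 ≅ Z^12, C_2 ≅ Z^6.

∂_1: C_1 → C_0 is given by ∂[p,q] = [q] − [p]. For instance
  ∂[1,3] = [3] − [1].
The resulting 6×12 matrix has rank 5, and its Smith normal form has invariant factors (1,1,1,1,1).

∂_2: C_2 → C_1 maps a triangle to the signed sum of its edges. For instance
  ∂[0,1,4] = [1,4] − [0,4] + [0,1],
  ∂[0,2,3] = [2,3] − [0,3] + [0,2].
This gives a 12×6 integer matrix of rank 6; reducing to Smith normal form yields diagonal entries (1,1,1,1,1,1).

Computing H_k = (kernel of ∂_k) / (image of ∂_{k+1}):

  H_0: rank C_0 − rank ∂_1 = 6 − 5 = 1, and the invariant factors of ∂_1 are all 1, so H_0 = Z.
  H_1: rank ker ∂_1 − rank ∂_2 = (12 − 5) − 6 = 1, and the invariant factors of ∂_2 are all 1, so H_1 = Z.
  H_2: rank ker ∂_2 − rank ∂_3 = (6 − 6) − 0 = 0, and there is no ∂_3, so H_2 = 0.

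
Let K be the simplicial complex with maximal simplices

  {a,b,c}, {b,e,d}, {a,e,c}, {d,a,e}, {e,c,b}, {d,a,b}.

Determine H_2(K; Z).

H_2 ≅ Z.

Fix the vertex order a < b < c < d < e and write every simplex with vertices in increasing order. Then dim K = 2 and the simplices of K are:

  0-simplices (5): a, b, c, d, e
  1-simplices (9): ab, ac, ad, ae, bc, bd, be, ce, de
  2-simplices (6): abc, abd, ace, ade, bce, bde

Hence C_0 ≅ Z^5, C_1 ≅ Z^9, C_2 ≅ Z^6.

∂_1: C_1 → C_0 is given by ∂[p,q] = [q] − [p].
The resulting 5×9 matrix has rank 4, and its Smith normal form has invariant factors (1,1,1,1).

Boundary ∂_2: C_2 → C_1 sends each 2-simplex [p,q,r] to [q,r] − [p,r] + [p,q]. For instance
  ∂bde = de − be + bd,
  ∂ade = de − ae + ad.
The resulting 9×6 matrix has rank 5, and its Smith normal form has invariant factors (1,1,1,1,1).

Computing H_k = (kernel of ∂_k) / (image of ∂_{k+1}):

  H_2: rank ker ∂_2 − rank ∂_3 = (6 − 5) − 0 = 1, and there is no ∂_3, so H_2 = Z.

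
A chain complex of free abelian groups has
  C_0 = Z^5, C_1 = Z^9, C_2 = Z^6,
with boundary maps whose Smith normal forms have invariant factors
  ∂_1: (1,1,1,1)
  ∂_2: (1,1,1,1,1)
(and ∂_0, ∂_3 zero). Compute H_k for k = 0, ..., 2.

H_0 ≅ Z,  H_1 = 0,  H_2 ≅ Z.

H_0: b_0 = 5 − 0 − 4 = 1; torsion from ∂_1 factors > 1: none. So H_0 ≅ Z.
H_1: b_1 = 9 − 4 − 5 = 0; torsion from ∂_2 factors > 1: none. So H_1 ≅ 0.
H_2: b_2 = 6 − 5 − 0 = 1; torsion from ∂_3 factors > 1: none. So H_2 ≅ Z.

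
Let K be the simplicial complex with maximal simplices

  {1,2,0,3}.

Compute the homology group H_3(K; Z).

H_3 ≅ 0.

We work with the vertex ordering 0 < 1 < 2 < 3. The simplices of K, each written with vertices in increasing order, are:

  0-simplices (4): [0], [1], [2], [3]
  1-simplices (6): [0,1], [0,2], [0,3], [1,2], [1,3], [2,3]
  2-simplices (4): [0,1,2], [0,1,3], [0,2,3], [1,2,3]
  3-simplices (1): [0,1,2,3]

Hence C_0 ≅ Z^4, C_1 ≅ Z^6, C_2 ≅ Z^4, C_3 ≅ Z^1.

The boundary map ∂_1: C_1 → C_0 maps an edge to its endpoints' difference, ∂[p,q] = q − p. For instance
  ∂[1,3] = [3] − [1].
The resulting 4×6 matrix has rank 3, and its Smith normal form has invariant factors (1,1,1).

Boundary ∂_2: C_2 → C_1 acts by ∂[p,q,r] = [q,r] − [p,r] + [p,q]. For instance
  ∂[0,1,3] = [1,3] − [0,3] + [0,1],
  ∂[1,2,3] = [2,3] − [1,3] + [1,2].
The resulting 6×4 matrix has rank 3, and its Smith normal form has invariant factors (1,1,1).

The boundary map ∂_3: C_3 → C_2 sends each 3-simplex σ to the alternating sum Σ_i (−1)^i (σ with its i-th vertex removed). For instance
  ∂[0,1,2,3] = [1,2,3] − [0,2,3] + [0,1,3] − [0,1,2].
The 4×1 boundary matrix has rank 1 and Smith normal form diag(1).

From H_k ≅ ker(∂_k) / im(∂_{k+1}) we obtain:

  H_3: rank ker ∂_3 − rank ∂_4 = (1 − 1) − 0 = 0, and there is no ∂_4, so H_3 = 0.

(K is a triangulation of the 3-simplex.)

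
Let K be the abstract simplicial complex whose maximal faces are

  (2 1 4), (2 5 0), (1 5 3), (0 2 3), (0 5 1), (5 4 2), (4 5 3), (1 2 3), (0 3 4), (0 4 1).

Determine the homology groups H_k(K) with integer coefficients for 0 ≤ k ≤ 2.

H_0 = Z,  H_1 = Z/2Z,  H_2 = 0.

We work with the vertex ordering 0 < 1 < 2 < 3 < 4 < 5. The simplices of K, each written with vertices in increasing order, are:

  0-simplices (6): [0], [1], [2], [3], [4], [5]
  1-simplices (15): [0,1], [0,2], [0,3], [0,4], [0,5], [1,2], [1,3], [1,4], [1,5], [2,3], [2,4], [2,5], [3,4], [3,5], [4,5]
  2-simplices (10): [0,1,4], [0,1,5], [0,2,3], [0,2,5], [0,3,4], [1,2,3], [1,2,4], [1,3,5], [2,4,5], [3,4,5]

Hence C_0 ≅ Z^6, C_1 ≅ Z^15, C_2 ≅ Z^10.

The boundary map ∂_1: C_1 → C_0 maps an edge to its endpoints' difference, ∂[p,q] = q − p.
As a 6×15 matrix over Z this has rank 5, with invariant factors (1,1,1,1,1).

The boundary map ∂_2: C_2 → C_1 sends each 2-simplex [p,q,r] to [q,r] − [p,r] + [p,q]. For instance
  ∂[0,2,3] = [2,3] − [0,3] + [0,2],
  ∂[0,3,4] = [3,4] − [0,4] + [0,3].
As a 15×10 matrix over Z this has rank 10, with invariant factors (1,1,1,1,1,1,1,1,1,2).

From H_k ≅ ker(∂_k) / im(∂_{k+1}) we obtain:

  H_0: rank C_0 − rank ∂_1 = 6 − 5 = 1, and the invariant factors of ∂_1 are all 1, so H_0 = Z.
  H_1: rank ker ∂_1 − rank ∂_2 = (15 − 5) − 10 = 0, and ∂_2 has invariant factor 2 > 1, so H_1 = Z/2Z.
  H_2: rank ker ∂_2 − rank ∂_3 = (10 − 10) − 0 = 0, and there is no ∂_3, so H_2 = 0.

As a check, the Euler characteristic is 6 − 15 + 10 = 1, which agrees with 1 − 0 + 0 = 1.
(K is a triangulation of the real projective plane RP^2.)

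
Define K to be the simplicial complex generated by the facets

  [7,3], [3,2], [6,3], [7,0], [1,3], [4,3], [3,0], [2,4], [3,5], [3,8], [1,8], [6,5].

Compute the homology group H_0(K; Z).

H_0 = Z.

Take the total order 0 < 1 < 2 < 3 < 4 < 5 < 6 < 7 < 8 on the vertex set. Then K (dimension 1) consists of the simplices:

  0-simplices (9): [0], [1], [2], [3], [4], [5], [6], [7], [8]
  1-simplices (12): [0,3], [0,7], [1,3], [1,8], [2,3], [2,4], [3,4], [3,5], [3,6], [3,7], [3,8], [5,6]

giving chain groups C_0 ≅ Z^9, C_1 ≅ Z^12.

The boundary map ∂_1: C_1 → C_0 maps an edge to its endpoints' difference, ∂[p,q] = q − p.
This gives a 9×12 integer matrix of rank 8; reducing to Smith normal form yields diagonal entries (1,1,1,1,1,1,1,1).

Reading off H_k = ker ∂_k / im ∂_{k+1}:

  H_0: rank C_0 − rank ∂_1 = 9 − 8 = 1, and the invariant factors of ∂_1 are all 1, so H_0 = Z.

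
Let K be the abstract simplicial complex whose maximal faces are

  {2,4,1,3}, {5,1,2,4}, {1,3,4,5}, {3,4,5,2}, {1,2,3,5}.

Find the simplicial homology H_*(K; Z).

Order the vertices as 1 < 2 < 3 < 4 < 5. Listing each simplex with vertices in this order, K has dimension 3 with simplices:

  0-simplices (5): [1], [2], [3], [4], [5]
  1-simplices (10): [1,2], [1,3], [1,4], [1,5], [2,3], [2,4], [2,5], [3,4], [3,5], [4,5]
  2-simplices (10): [1,2,3], [1,2,4], [1,2,5], [1,3,4], [1,3,5], [1,4,5], [2,3,4], [2,3,5], [2,4,5], [3,4,5]
  3-simplices (5): [1,2,3,4], [1,2,3,5], [1,2,4,5], [1,3,4,5], [2,3,4,5]

giving chain groups C_0 ≅ Z^5, C_1 ≅ Z^10, C_2 ≅ Z^10, C_3 ≅ Z^5.

∂_1: C_1 → C_0 sends each edge [p,q] (with p < q) to q − p.
As a 5×10 matrix over Z this has rank 4, with invariant factors (1,1,1,1).

∂_2: C_2 → C_1 sends each 2-simplex [p,q,r] to [q,r] − [p,r] + [p,q]. For instance
  ∂[2,3,5] = [3,5] − [2,5] + [2,3],
  ∂[1,3,5] = [3,5] − [1,5] + [1,3].
The resulting 10×10 matrix has rank 6, and its Smith normal form has invariant factors (1,1,1,1,1,1).

Boundary ∂_3: C_3 → C_2 sends each 3-simplex σ to the alternating sum Σ_i (−1)^i (σ with its i-th vertex removed). For instance
  ∂[2,3,4,5] = [3,4,5] − [2,4,5] + [2,3,5] − [2,3,4],
  ∂[1,2,4,5] = [2,4,5] − [1,4,5] + [1,2,5] − [1,2,4].
This gives a 10×5 integer matrix of rank 4; reducing to Smith normal form yields diagonal entries (1,1,1,1).

From H_k ≅ ker(∂_k) / im(∂_{k+1}) we obtain:

  H_0: rank C_0 − rank ∂_1 = 5 − 4 = 1, and the invariant factors of ∂_1 are all 1, so H_0 ≅ Z.
  H_1: rank ker ∂_1 − rank ∂_2 = (10 − 4) − 6 = 0, and the invariant factors of ∂_2 are all 1, so H_1 ≅ 0.
  H_2: rank ker ∂_2 − rank ∂_3 = (10 − 6) − 4 = 0, and the invariant factors of ∂_3 are all 1, so H_2 ≅ 0.
  H_3: rank ker ∂_3 − rank ∂_4 = (5 − 4) − 0 = 1, and there is no ∂_4, so H_3 ≅ Z.

(K is a triangulation of the 3-sphere S^3.)

H_0 = Z,  H_1 = 0,  H_2 = 0,  H_3 = Z.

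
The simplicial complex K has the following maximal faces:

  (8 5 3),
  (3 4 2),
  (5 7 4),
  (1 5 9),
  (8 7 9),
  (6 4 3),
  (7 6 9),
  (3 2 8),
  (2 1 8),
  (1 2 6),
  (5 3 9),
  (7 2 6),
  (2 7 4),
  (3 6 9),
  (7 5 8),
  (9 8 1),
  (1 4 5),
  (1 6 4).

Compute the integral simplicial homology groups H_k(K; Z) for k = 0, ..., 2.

H_0 ≅ Z,  H_1 ≅ Z ⊕ Z/2Z,  H_2 = 0.

Fix the vertex order 1 < 2 < 3 < 4 < 5 < 6 < 7 < 8 < 9 and write every simplex with vertices in increasing order. Then dim K = 2 and the simplices of K are:

  0-simplices (9): [1], [2], [3], [4], [5], [6], [7], [8], [9]
  1-simplices (27): (27 of them)
  2-simplices (18): [1,2,6], [1,2,8], [1,4,5], [1,4,6], [1,5,9], [1,8,9], [2,3,4], [2,3,8], [2,4,7], [2,6,7], [3,4,6], [3,5,8], [3,5,9], [3,6,9], [4,5,7], [5,7,8], [6,7,9], [7,8,9]

giving chain groups C_0 ≅ Z^9, C_1 ≅ Z^27, C_2 ≅ Z^18.

∂_1: C_1 → C_0 is given by ∂[p,q] = [q] − [p]. For instance
  ∂[3,5] = [5] − [3].
The resulting 9×27 matrix has rank 8, and its Smith normal form has invariant factors (1,1,1,1,1,1,1,1).

The boundary map ∂_2: C_2 → C_1 acts by ∂[p,q,r] = [q,r] − [p,r] + [p,q]. For instance
  ∂[2,6,7] = [6,7] − [2,7] + [2,6],
  ∂[3,6,9] = [6,9] − [3,9] + [3,6].
The 27×18 boundary matrix has rank 18 and Smith normal form diag(1,1,1,1,1,1,1,1,1,1,1,1,1,1,1,1,1,2).

Computing H_k = (kernel of ∂_k) / (image of ∂_{k+1}):

  H_0: rank C_0 − rank ∂_1 = 9 − 8 = 1, and the invariant factors of ∂_1 are all 1, so H_0 = Z.
  H_1: rank ker ∂_1 − rank ∂_2 = (27 − 8) − 18 = 1, and ∂_2 has invariant factor 2 > 1, so H_1 = Z ⊕ Z/2Z.
  H_2: rank ker ∂_2 − rank ∂_3 = (18 − 18) − 0 = 0, and there is no ∂_3, so H_2 = 0.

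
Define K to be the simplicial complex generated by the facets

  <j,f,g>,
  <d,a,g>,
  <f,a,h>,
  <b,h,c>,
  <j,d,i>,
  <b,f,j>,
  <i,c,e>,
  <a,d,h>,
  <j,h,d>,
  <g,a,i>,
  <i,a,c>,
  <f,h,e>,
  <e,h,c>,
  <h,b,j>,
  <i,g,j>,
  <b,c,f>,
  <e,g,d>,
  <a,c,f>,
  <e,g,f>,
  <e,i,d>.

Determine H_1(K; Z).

H_1 ≅ Z × Z/2.

Fix the vertex order a < b < c < d < e < f < g < h < i < j and write every simplex with vertices in increasing order. Then dim K = 2 and the simplices of K are:

  0-simplices (10): a, b, c, d, e, f, g, h, i, j
  1-simplices (30): ac, ad, af, ag, ah, ai, bc, bf, bh, bj, ce, cf, ch, ci, de, dg, dh, di, dj, ef, eg, eh, ei, fg, fh, fj, gi, gj, hj, ij
  2-simplices (20): acf, aci, adg, adh, afh, agi, bcf, bch, bfj, bhj, ceh, cei, deg, dei, dhj, dij, efg, efh, fgj, gij

so the chain groups are C_0 ≅ Z^10, C_1 ≅ Z^30, C_2 ≅ Z^20.

Boundary ∂_1: C_1 → C_0 maps an edge to its endpoints' difference, ∂[p,q] = q − p.
The resulting 10×30 matrix has rank 9, and its Smith normal form has invariant factors (1,1,1,1,1,1,1,1,1).

∂_2: C_2 → C_1 acts by ∂[p,q,r] = [q,r] − [p,r] + [p,q]. For instance
  ∂adh = dh − ah + ad,
  ∂ceh = eh − ch + ce.
The 30×20 boundary matrix has rank 20 and Smith normal form diag(1,1,1,1,1,1,1,1,1,1,1,1,1,1,1,1,1,1,1,2).

From H_k ≅ ker(∂_k) / im(∂_{k+1}) we obtain:

  H_1: rank ker ∂_1 − rank ∂_2 = (30 − 9) − 20 = 1, and ∂_2 has invariant factor 2 > 1, so H_1 = Z × Z/2.

(K is a triangulation of the Klein bottle.)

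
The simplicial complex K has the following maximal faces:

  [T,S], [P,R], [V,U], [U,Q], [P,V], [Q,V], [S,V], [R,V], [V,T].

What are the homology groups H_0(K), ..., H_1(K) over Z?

H_0 ≅ Z,  H_1 ≅ Z^3.

Order the vertices as P < Q < R < S < T < U < V. Listing each simplex with vertices in this order, K has dimension 1 with simplices:

  0-simplices (7): P, Q, R, S, T, U, V
  1-simplices (9): PR, PV, QU, QV, RV, ST, SV, TV, UV

so the chain groups are C_0 ≅ Z^7, C_1 ≅ Z^9.

∂_1: C_1 → C_0 sends each edge [p,q] (with p < q) to q − p. For instance
  ∂ST = T − S.
This gives a 7×9 integer matrix of rank 6; reducing to Smith normal form yields diagonal entries (1,1,1,1,1,1).

Now H_k = ker ∂_k / im ∂_{k+1}, so:

  H_0: rank C_0 − rank ∂_1 = 7 − 6 = 1, and the invariant factors of ∂_1 are all 1, so H_0 = Z.
  H_1: rank ker ∂_1 − rank ∂_2 = (9 − 6) − 0 = 3, and there is no ∂_2, so H_1 = Z^3.

As a check, the Euler characteristic is 7 − 9 = -2, which agrees with 1 − 3 = -2.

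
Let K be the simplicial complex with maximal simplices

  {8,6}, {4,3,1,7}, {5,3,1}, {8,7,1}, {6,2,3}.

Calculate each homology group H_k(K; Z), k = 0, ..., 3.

H_0 = Z,  H_1 = Z,  H_2 = 0,  H_3 = 0.

K has 8 vertices, 14 edges, 7 triangles, 1 3-simplex.
rank ∂_0 = 0, rank ∂_1 = 7 ⇒ b_0 = 8 − 0 − 7 = 1; all invariant factors of ∂_1 are 1 so no torsion. So H_0 = Z.
rank ∂_1 = 7, rank ∂_2 = 6 ⇒ b_1 = 14 − 7 − 6 = 1; all invariant factors of ∂_2 are 1 so no torsion. So H_1 = Z.
rank ∂_2 = 6, rank ∂_3 = 1 ⇒ b_2 = 7 − 6 − 1 = 0; all invariant factors of ∂_3 are 1 so no torsion. So H_2 = 0.
rank ∂_3 = 1, rank ∂_4 = 0 ⇒ b_3 = 1 − 1 − 0 = 0. So H_3 = 0.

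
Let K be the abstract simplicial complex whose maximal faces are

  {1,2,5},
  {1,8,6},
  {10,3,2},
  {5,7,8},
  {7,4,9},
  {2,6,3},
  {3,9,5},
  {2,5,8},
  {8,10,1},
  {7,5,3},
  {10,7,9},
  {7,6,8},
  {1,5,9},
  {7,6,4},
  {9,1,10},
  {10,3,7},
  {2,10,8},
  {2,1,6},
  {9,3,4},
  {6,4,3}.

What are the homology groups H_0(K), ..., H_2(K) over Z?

H_0 = Z,  H_1 = Z × Z/2,  H_2 = 0.

Take the total order 1 < 2 < 3 < 4 < 5 < 6 < 7 < 8 < 9 < 10 on the vertex set. Then K (dimension 2) consists of the simplices:

  0-simplices (10): [1], [2], [3], [4], [5], [6], [7], [8], [9], [10]
  1-simplices (30): (30 of them)
  2-simplices (20): (20 of them)

so the chain groups are C_0 ≅ Z^10, C_1 ≅ Z^30, C_2 ≅ Z^20.

Boundary ∂_1: C_1 → C_0 is given by ∂[p,q] = [q] − [p].
The 10×30 boundary matrix has rank 9 and Smith normal form diag(1,1,1,1,1,1,1,1,1).

∂_2: C_2 → C_1 maps a triangle to the signed sum of its edges. For instance
  ∂[2,3,10] = [3,10] − [2,10] + [2,3],
  ∂[2,5,8] = [5,8] − [2,8] + [2,5].
The 30×20 boundary matrix has rank 20 and Smith normal form diag(1,1,1,1,1,1,1,1,1,1,1,1,1,1,1,1,1,1,1,2).

Now H_k = ker ∂_k / im ∂_{k+1}, so:

  H_0: rank C_0 − rank ∂_1 = 10 − 9 = 1, and the invariant factors of ∂_1 are all 1, so H_0 = Z.
  H_1: rank ker ∂_1 − rank ∂_2 = (30 − 9) − 20 = 1, and ∂_2 has invariant factor 2 > 1, so H_1 = Z × Z/2.
  H_2: rank ker ∂_2 − rank ∂_3 = (20 − 20) − 0 = 0, and there is no ∂_3, so H_2 = 0.

As a check, the Euler characteristic is 10 − 30 + 20 = 0, which agrees with 1 − 1 + 0 = 0.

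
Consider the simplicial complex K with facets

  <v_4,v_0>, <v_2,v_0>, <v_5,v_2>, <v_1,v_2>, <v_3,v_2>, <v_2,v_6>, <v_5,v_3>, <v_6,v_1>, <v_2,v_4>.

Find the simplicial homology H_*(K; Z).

We work with the vertex ordering v_0 < v_1 < v_2 < v_3 < v_4 < v_5 < v_6. The simplices of K, each written with vertices in increasing order, are:

  0-simplices (7): [v_0], [v_1], [v_2], [v_3], [v_4], [v_5], [v_6]
  1-simplices (9): [v_0,v_2], [v_0,v_4], [v_1,v_2], [v_1,v_6], [v_2,v_3], [v_2,v_4], [v_2,v_5], [v_2,v_6], [v_3,v_5]

Hence C_0 ≅ Z^7, C_1 ≅ Z^9.

Boundary ∂_1: C_1 → C_0 maps an edge to its endpoints' difference, ∂[p,q] = q − p.
As a 7×9 matrix over Z this has rank 6, with invariant factors (1,1,1,1,1,1).

Reading off H_k = ker ∂_k / im ∂_{k+1}:

  H_0: rank C_0 − rank ∂_1 = 7 − 6 = 1, and the invariant factors of ∂_1 are all 1, so H_0 ≅ Z.
  H_1: rank ker ∂_1 − rank ∂_2 = (9 − 6) − 0 = 3, and there is no ∂_2, so H_1 ≅ Z^3.

(K is a triangulation of a wedge of 3 circles.)

H_0 ≅ Z,  H_1 ≅ Z^3.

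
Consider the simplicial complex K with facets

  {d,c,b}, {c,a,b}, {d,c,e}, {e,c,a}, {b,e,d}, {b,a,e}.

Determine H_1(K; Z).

K has 5 vertices, 9 edges, 6 triangles.
rank ∂_1 = 4, rank ∂_2 = 5 ⇒ b_1 = 9 − 4 − 5 = 0; all invariant factors of ∂_2 are 1 so no torsion. So H_1 ≅ 0.

H_1 = 0.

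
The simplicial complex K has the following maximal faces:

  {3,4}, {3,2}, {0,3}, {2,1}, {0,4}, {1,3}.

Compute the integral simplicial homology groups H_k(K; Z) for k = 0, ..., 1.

H_0 = Z,  H_1 = Z^2.

K has 5 vertices, 6 edges.
rank ∂_0 = 0, rank ∂_1 = 4 ⇒ b_0 = 5 − 0 − 4 = 1; all invariant factors of ∂_1 are 1 so no torsion. So H_0 = Z.
rank ∂_1 = 4, rank ∂_2 = 0 ⇒ b_1 = 6 − 4 − 0 = 2. So H_1 = Z^2.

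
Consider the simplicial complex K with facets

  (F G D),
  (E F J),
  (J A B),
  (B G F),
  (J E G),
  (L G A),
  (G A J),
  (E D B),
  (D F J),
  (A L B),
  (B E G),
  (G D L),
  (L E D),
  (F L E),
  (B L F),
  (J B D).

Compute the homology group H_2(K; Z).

Order the vertices as A < B < D < E < F < G < J < L. Listing each simplex with vertices in this order, K has dimension 2 with simplices:

  0-simplices (8): A, B, D, E, F, G, J, L
  1-simplices (24): AB, AG, AJ, AL, BD, BE, BF, BG, BJ, BL, DE, DF, DG, DJ, DL, EF, EG, EJ, EL, FG, FJ, FL, GJ, GL
  2-simplices (16): ABJ, ABL, AGJ, AGL, BDE, BDJ, BEG, BFG, BFL, DEL, DFG, DFJ, DGL, EFJ, EFL, EGJ

giving chain groups C_0 ≅ Z^8, C_1 ≅ Z^24, C_2 ≅ Z^16.

∂_1: C_1 → C_0 sends each edge [p,q] (with p < q) to q − p.
As a 8×24 matrix over Z this has rank 7, with invariant factors (1,1,1,1,1,1,1).

Boundary ∂_2: C_2 → C_1 maps a triangle to the signed sum of its edges. For instance
  ∂ABJ = BJ − AJ + AB,
  ∂DFJ = FJ − DJ + DF.
The 24×16 boundary matrix has rank 15 and Smith normal form diag(1,1,1,1,1,1,1,1,1,1,1,1,1,1,1).

Computing H_k = (kernel of ∂_k) / (image of ∂_{k+1}):

  H_2: rank ker ∂_2 − rank ∂_3 = (16 − 15) − 0 = 1, and there is no ∂_3, so H_2 = Z.

(K is a triangulation of the torus T^2.)

H_2 = Z.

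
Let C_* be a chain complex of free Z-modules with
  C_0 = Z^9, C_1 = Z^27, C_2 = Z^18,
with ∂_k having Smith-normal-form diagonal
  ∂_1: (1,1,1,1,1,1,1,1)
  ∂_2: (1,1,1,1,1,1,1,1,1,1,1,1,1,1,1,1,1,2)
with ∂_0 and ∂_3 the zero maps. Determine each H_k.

H_0 ≅ Z,  H_1 ≅ Z ⊕ Z/2,  H_2 = 0.

H_0: b_0 = 9 − 0 − 8 = 1; torsion from ∂_1 factors > 1: none. So H_0 ≅ Z.
H_1: b_1 = 27 − 8 − 18 = 1; torsion from ∂_2 factors > 1: [2]. So H_1 ≅ Z ⊕ Z/2.
H_2: b_2 = 18 − 18 − 0 = 0; torsion from ∂_3 factors > 1: none. So H_2 ≅ 0.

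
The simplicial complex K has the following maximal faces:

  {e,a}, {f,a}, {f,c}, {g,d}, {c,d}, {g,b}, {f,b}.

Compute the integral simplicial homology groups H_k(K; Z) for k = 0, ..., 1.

H_0 ≅ Z,  H_1 ≅ Z.

Take the total order a < b < c < d < e < f < g on the vertex set. Then K (dimension 1) consists of the simplices:

  0-simplices (7): a, b, c, d, e, f, g
  1-simplices (7): ae, af, bf, bg, cd, cf, dg

so the chain groups are C_0 ≅ Z^7, C_1 ≅ Z^7.

Boundary ∂_1: C_1 → C_0 sends each edge [p,q] (with p < q) to q − p. For instance
  ∂dg = g − d.
As a 7×7 matrix over Z this has rank 6, with invariant factors (1,1,1,1,1,1).

From H_k ≅ ker(∂_k) / im(∂_{k+1}) we obtain:

  H_0: rank C_0 − rank ∂_1 = 7 − 6 = 1, and the invariant factors of ∂_1 are all 1, so H_0 = Z.
  H_1: rank ker ∂_1 − rank ∂_2 = (7 − 6) − 0 = 1, and there is no ∂_2, so H_1 = Z.

As a check, the Euler characteristic is 7 − 7 = 0, which agrees with 1 − 1 = 0.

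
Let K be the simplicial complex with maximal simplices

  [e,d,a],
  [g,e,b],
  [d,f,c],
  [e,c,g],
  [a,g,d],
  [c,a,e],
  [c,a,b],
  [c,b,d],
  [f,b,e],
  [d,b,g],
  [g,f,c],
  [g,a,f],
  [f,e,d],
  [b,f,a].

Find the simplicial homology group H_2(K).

Order the vertices as a < b < c < d < e < f < g. Listing each simplex with vertices in this order, K has dimension 2 with simplices:

  0-simplices (7): a, b, c, d, e, f, g
  1-simplices (21): ab, ac, ad, ae, af, ag, bc, bd, be, bf, bg, cd, ce, cf, cg, de, df, dg, ef, eg, fg
  2-simplices (14): abc, abf, ace, ade, adg, afg, bcd, bdg, bef, beg, cdf, ceg, cfg, def

so the chain groups are C_0 ≅ Z^7, C_1 ≅ Z^21, C_2 ≅ Z^14.

∂_1: C_1 → C_0 is given by ∂[p,q] = [q] − [p].
The 7×21 boundary matrix has rank 6 and Smith normal form diag(1,1,1,1,1,1).

∂_2: C_2 → C_1 sends each 2-simplex [p,q,r] to [q,r] − [p,r] + [p,q]. For instance
  ∂abc = bc − ac + ab,
  ∂beg = eg − bg + be.
As a 21×14 matrix over Z this has rank 13, with invariant factors (1,1,1,1,1,1,1,1,1,1,1,1,1).

Now H_k = ker ∂_k / im ∂_{k+1}, so:

  H_2: rank ker ∂_2 − rank ∂_3 = (14 − 13) − 0 = 1, and there is no ∂_3, so H_2 = Z.

H_2 = Z.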